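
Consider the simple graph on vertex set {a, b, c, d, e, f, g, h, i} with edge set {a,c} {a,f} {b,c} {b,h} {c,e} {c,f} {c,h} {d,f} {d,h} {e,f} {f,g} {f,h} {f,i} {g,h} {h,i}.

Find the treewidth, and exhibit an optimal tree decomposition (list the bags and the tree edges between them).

The largest bag has 3 vertices, giving width 2; this decomposition certifies tw(G) ≤ 2. On the other hand G contains the 3-clique {c, e, f}. A clique must lie in a single bag of any decomposition, so no decomposition can have width below 2. Therefore the treewidth is 2.

Treewidth 2.
One such decomposition:
Bags: B1 = {f, h, i}  B2 = {d, f, h}  B3 = {f, g, h}  B4 = {c, f, h}  B5 = {c, e, f}  B6 = {a, c, f}  B7 = {b, c, h}
Tree: B1–B2, B2–B3, B1–B4, B4–B5, B4–B6, B4–B7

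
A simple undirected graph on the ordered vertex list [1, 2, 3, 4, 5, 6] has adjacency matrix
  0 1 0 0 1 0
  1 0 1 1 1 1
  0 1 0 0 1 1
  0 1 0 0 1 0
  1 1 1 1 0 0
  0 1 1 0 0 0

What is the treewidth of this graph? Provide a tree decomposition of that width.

Every bag has size at most 3, so the width is 3 − 1 = 2 and tw(G) ≤ 2. On the other hand G contains the 3-clique {1, 2, 5}. A clique must lie in a single bag of any decomposition, so no decomposition can have width below 2. Combining the bounds, tw(G) = 2.

Treewidth 2.
One optimal decomposition is:
Bags: B1 = {2, 3, 5}  B2 = {2, 3, 6}  B3 = {2, 4, 5}  B4 = {1, 2, 5}
Tree: B1–B2, B1–B3, B3–B4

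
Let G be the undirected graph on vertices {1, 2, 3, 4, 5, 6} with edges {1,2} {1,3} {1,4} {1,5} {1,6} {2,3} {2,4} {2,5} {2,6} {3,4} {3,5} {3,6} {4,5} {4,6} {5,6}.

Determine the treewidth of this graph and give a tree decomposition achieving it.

With just one bag of size 6, the width is 6 − 1 = 5, so tw(G) ≤ 5. Conversely, {1, 2, 3, 4, 5, 6} is a clique of size 6, and the vertices of any clique must share a bag in every tree decomposition; so some bag has ≥ 6 vertices and tw(G) ≥ 5. The upper and lower bounds meet at 5, so that is the treewidth.

Treewidth 5.
One optimal decomposition is:
Bags: B1 = {1, 2, 3, 4, 5, 6}
Tree: (single bag)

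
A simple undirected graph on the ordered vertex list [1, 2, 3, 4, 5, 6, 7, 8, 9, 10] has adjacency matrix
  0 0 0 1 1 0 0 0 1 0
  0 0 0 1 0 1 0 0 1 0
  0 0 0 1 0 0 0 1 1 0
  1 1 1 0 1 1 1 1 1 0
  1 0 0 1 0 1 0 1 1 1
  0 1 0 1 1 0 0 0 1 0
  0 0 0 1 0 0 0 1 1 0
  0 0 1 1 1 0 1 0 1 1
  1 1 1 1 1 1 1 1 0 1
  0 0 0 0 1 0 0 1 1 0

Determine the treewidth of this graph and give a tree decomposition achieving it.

Each bag holds 4 vertices, so the decomposition has width 3, which upper-bounds the treewidth. On the other hand G contains the 4-clique {5, 8, 9, 10}. A clique must lie in a single bag of any decomposition, so no decomposition can have width below 3. Combining the bounds, tw(G) = 3.

Treewidth 3.
One such decomposition:
Bags: B1 = {4, 5, 8, 9}  B2 = {4, 5, 6, 9}  B3 = {2, 4, 6, 9}  B4 = {1, 4, 5, 9}  B5 = {4, 7, 8, 9}  B6 = {5, 8, 9, 10}  B7 = {3, 4, 8, 9}
Tree: B1–B2, B2–B3, B1–B4, B1–B5, B1–B6, B1–B7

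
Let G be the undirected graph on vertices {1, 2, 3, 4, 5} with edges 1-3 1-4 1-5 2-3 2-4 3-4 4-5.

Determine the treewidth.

A width-2 tree decomposition is:
Bags: B1 = {1, 3, 4}  B2 = {1, 4, 5}  B3 = {2, 3, 4}
Tree: B1–B2, B1–B3
Every bag has size at most 3, so the width is 3 − 1 = 2 and tw(G) ≤ 2. For the lower bound, the 3 vertices {1, 3, 4} are pairwise adjacent, and any tree decomposition puts a clique entirely inside one bag — forcing width ≥ 2. Therefore the treewidth is 2.

2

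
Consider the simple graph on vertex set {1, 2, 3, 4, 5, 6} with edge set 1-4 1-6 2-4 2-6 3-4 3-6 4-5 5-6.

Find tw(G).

2

A width-2 tree decomposition is:
Bags: B1 = {2, 4, 6}  B2 = {4, 5, 6}  B3 = {1, 4, 6}  B4 = {3, 4, 6}
Tree: B1–B2, B2–B3, B3–B4
Each bag holds 3 vertices, so the decomposition has width 2, which upper-bounds the treewidth. For the lower bound, G contains the cycle 4–2–6–5–4, so G is not a forest; only forests have treewidth ≤ 1, hence tw(G) ≥ 2. Hence tw(G) = 2 exactly.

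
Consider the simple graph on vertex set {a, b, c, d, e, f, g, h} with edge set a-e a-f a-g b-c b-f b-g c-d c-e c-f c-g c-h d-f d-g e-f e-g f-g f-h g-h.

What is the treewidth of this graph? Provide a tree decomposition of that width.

The largest bag has 4 vertices, giving width 3; this decomposition certifies tw(G) ≤ 3. Conversely, {c, d, f, g} is a clique of size 4, and the vertices of any clique must share a bag in every tree decomposition; so some bag has ≥ 4 vertices and tw(G) ≥ 3. Hence tw(G) = 3 exactly.

Treewidth 3.
One such decomposition:
Bags: B1 = {b, c, f, g}  B2 = {c, e, f, g}  B3 = {c, d, f, g}  B4 = {c, f, g, h}  B5 = {a, e, f, g}
Tree: B1–B2, B1–B3, B1–B4, B2–B5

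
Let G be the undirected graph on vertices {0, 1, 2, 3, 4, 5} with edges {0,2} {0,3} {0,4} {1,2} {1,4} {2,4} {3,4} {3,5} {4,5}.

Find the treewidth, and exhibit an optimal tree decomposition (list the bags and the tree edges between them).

The largest bag has 3 vertices, giving width 2; this decomposition certifies tw(G) ≤ 2. For the lower bound, the 3 vertices {0, 2, 4} are pairwise adjacent, and any tree decomposition puts a clique entirely inside one bag — forcing width ≥ 2. The upper and lower bounds meet at 2, so that is the treewidth.

Treewidth 2.
One optimal decomposition is:
Bags: B1 = {0, 2, 4}  B2 = {0, 3, 4}  B3 = {3, 4, 5}  B4 = {1, 2, 4}
Tree: B1–B2, B2–B3, B1–B4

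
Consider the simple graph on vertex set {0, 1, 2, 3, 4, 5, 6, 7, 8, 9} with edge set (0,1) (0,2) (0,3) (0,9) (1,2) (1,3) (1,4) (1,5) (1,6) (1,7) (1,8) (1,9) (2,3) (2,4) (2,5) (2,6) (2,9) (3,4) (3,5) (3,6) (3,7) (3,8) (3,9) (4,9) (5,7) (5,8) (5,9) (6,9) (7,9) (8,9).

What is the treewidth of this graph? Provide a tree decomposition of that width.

Treewidth 4.
One optimal decomposition is:
Bags: B1 = {1, 2, 3, 5, 9}  B2 = {1, 2, 3, 4, 9}  B3 = {1, 2, 3, 6, 9}  B4 = {0, 1, 2, 3, 9}  B5 = {1, 3, 5, 7, 9}  B6 = {1, 3, 5, 8, 9}
Tree: B1–B2, B2–B3, B1–B4, B1–B5, B5–B6

Each bag holds 5 vertices, so the decomposition has width 4, which upper-bounds the treewidth. On the other hand G contains the 5-clique {1, 3, 5, 8, 9}. A clique must lie in a single bag of any decomposition, so no decomposition can have width below 4. Combining the bounds, tw(G) = 4.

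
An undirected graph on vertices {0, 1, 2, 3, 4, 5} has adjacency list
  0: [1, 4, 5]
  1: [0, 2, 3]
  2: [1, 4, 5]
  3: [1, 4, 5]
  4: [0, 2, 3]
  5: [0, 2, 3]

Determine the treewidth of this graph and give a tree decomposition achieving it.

Treewidth 3.
One optimal decomposition is:
Bags: B1 = {0, 2, 3, 5}  B2 = {0, 2, 3, 4}  B3 = {0, 1, 2, 3}
Tree: B1–B2, B2–B3

Each bag holds 4 vertices, so the decomposition has width 3, which upper-bounds the treewidth. For the lower bound: the 4 vertex sets {0,5}, {3,4}, {2}, {1} are disjoint, each induces a connected subgraph, and every pair is joined by at least one edge of G. Contracting each set to a single vertex therefore yields K_{4} as a minor, and since treewidth is minor-monotone, tw(G) ≥ tw(K_{4}) = 3. Hence tw(G) = 3 exactly.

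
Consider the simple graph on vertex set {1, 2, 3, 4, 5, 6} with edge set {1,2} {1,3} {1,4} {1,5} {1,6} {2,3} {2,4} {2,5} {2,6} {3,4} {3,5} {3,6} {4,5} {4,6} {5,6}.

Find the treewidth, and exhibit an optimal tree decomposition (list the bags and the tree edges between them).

Treewidth 5.
One optimal decomposition is:
Bags: B1 = {1, 2, 3, 4, 5, 6}
Tree: (single bag)

A single bag containing all 6 vertices is trivially a valid decomposition of width 5. On the other hand G contains the 6-clique {1, 2, 3, 4, 5, 6}. A clique must lie in a single bag of any decomposition, so no decomposition can have width below 5. Hence tw(G) = 5 exactly.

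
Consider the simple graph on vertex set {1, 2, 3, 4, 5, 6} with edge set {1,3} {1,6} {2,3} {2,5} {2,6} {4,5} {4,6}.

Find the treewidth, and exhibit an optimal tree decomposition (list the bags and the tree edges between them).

The largest bag has 3 vertices, giving width 2; this decomposition certifies tw(G) ≤ 2. The edges 3–1–6–2–3 form a cycle, so G is not a tree and its treewidth is at least 2. The upper and lower bounds meet at 2, so that is the treewidth.

Treewidth 2.
Bags: B1 = {1, 2, 3}  B2 = {1, 2, 6}  B3 = {2, 5, 6}  B4 = {4, 5, 6}
Tree: B1–B2, B2–B3, B3–B4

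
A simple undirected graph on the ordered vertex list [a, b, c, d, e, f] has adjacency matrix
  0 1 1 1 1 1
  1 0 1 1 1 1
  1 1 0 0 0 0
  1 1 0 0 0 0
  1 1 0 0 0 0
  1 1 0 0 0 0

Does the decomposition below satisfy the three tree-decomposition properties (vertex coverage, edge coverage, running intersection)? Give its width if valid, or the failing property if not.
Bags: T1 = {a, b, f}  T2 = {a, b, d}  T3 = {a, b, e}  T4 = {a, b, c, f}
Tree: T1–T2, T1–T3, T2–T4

No — bags containing vertex f are not connected in the tree.

A tree decomposition must satisfy three properties: every vertex lies in some bag; for every edge, both endpoints lie together in some bag; and for every vertex, the bags containing it form a connected subtree. Here bags containing vertex f are not connected in the tree, so the decomposition is invalid.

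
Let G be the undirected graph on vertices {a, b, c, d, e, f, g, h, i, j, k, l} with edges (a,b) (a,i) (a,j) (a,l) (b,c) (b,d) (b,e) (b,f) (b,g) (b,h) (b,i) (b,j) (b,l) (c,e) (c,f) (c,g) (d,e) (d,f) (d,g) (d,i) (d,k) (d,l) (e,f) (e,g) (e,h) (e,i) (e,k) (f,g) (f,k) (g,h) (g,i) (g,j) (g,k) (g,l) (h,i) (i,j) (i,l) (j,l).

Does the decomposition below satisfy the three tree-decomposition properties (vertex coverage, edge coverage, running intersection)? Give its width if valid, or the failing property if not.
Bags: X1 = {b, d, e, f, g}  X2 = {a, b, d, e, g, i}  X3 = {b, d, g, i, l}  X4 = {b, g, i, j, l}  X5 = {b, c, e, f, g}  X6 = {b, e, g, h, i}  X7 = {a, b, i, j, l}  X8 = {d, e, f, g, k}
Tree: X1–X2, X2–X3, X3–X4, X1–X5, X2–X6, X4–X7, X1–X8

No — bags containing vertex a are not connected in the tree.

A tree decomposition must satisfy three properties: every vertex lies in some bag; for every edge, both endpoints lie together in some bag; and for every vertex, the bags containing it form a connected subtree. Here bags containing vertex a are not connected in the tree, so the decomposition is invalid.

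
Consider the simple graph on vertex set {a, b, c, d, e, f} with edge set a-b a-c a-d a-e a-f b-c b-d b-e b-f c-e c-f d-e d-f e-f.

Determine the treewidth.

A width-4 tree decomposition is:
Bags: B1 = {a, b, d, e, f}  B2 = {a, b, c, e, f}
Tree: B1–B2
Every bag has size at most 5, so the width is 5 − 1 = 4 and tw(G) ≤ 4. For the lower bound, the 5 vertices {a, b, d, e, f} are pairwise adjacent, and any tree decomposition puts a clique entirely inside one bag — forcing width ≥ 4. Hence tw(G) = 4 exactly.

4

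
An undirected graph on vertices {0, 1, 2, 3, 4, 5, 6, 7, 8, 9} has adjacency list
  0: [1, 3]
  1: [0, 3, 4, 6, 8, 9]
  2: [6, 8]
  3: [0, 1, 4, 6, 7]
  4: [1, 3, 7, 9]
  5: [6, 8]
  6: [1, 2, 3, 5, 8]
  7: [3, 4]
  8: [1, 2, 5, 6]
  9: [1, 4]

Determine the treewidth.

A width-2 tree decomposition is:
Bags: B1 = {0, 1, 3}  B2 = {1, 3, 6}  B3 = {1, 3, 4}  B4 = {1, 6, 8}  B5 = {3, 4, 7}  B6 = {5, 6, 8}  B7 = {2, 6, 8}  B8 = {1, 4, 9}
Tree: B1–B2, B1–B3, B2–B4, B3–B5, B4–B6, B4–B7, B3–B8
The largest bag has 3 vertices, giving width 2; this decomposition certifies tw(G) ≤ 2. On the other hand G contains the 3-clique {1, 6, 8}. A clique must lie in a single bag of any decomposition, so no decomposition can have width below 2. The upper and lower bounds meet at 2, so that is the treewidth.

2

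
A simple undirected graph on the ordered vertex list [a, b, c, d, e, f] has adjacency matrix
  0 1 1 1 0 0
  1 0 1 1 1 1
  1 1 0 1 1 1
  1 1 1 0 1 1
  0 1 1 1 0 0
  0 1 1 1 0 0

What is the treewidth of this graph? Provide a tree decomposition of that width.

Each bag holds 4 vertices, so the decomposition has width 3, which upper-bounds the treewidth. On the other hand G contains the 4-clique {b, c, d, e}. A clique must lie in a single bag of any decomposition, so no decomposition can have width below 3. Therefore the treewidth is 3.

Treewidth 3.
One such decomposition:
Bags: B1 = {b, c, d, f}  B2 = {b, c, d, e}  B3 = {a, b, c, d}
Tree: B1–B2, B1–B3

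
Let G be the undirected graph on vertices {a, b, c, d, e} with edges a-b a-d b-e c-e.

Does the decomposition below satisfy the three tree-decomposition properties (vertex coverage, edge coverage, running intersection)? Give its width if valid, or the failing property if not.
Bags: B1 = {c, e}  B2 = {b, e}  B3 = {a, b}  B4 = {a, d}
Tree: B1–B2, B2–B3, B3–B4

Every vertex of G appears in some bag (union = {a, b, c, d, e}); every edge is covered by a bag; and for each vertex v the set of bags containing v is connected in the bag tree. The decomposition is therefore valid. The largest bag has 2 vertices, so the width is 1.

Yes; width 1.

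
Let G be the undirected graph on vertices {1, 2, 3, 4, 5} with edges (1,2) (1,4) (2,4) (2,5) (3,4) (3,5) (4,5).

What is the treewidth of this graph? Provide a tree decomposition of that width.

Each bag holds 3 vertices, so the decomposition has width 2, which upper-bounds the treewidth. Conversely, {1, 2, 4} is a clique of size 3, and the vertices of any clique must share a bag in every tree decomposition; so some bag has ≥ 3 vertices and tw(G) ≥ 2. Therefore the treewidth is 2.

Treewidth 2.
One such decomposition:
Bags: B1 = {1, 2, 4}  B2 = {2, 4, 5}  B3 = {3, 4, 5}
Tree: B1–B2, B2–B3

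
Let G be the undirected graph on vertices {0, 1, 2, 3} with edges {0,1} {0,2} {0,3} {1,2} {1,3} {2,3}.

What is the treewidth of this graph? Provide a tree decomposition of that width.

Treewidth 3.
One optimal decomposition is:
Bags: B1 = {0, 1, 2, 3}
Tree: (single bag)

A single bag containing all 4 vertices is trivially a valid decomposition of width 3. On the other hand G contains the 4-clique {0, 1, 2, 3}. A clique must lie in a single bag of any decomposition, so no decomposition can have width below 3. Hence tw(G) = 3 exactly.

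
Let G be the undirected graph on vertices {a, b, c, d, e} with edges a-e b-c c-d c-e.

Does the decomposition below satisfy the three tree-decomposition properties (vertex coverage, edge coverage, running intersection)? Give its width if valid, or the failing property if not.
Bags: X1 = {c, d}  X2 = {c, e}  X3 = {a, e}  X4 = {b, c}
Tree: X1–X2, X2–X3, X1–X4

Yes; width 1.

Every vertex of G appears in some bag (union = {a, b, c, d, e}); every edge is covered by a bag; and for each vertex v the set of bags containing v is connected in the bag tree. The decomposition is therefore valid. The largest bag has 2 vertices, so the width is 1.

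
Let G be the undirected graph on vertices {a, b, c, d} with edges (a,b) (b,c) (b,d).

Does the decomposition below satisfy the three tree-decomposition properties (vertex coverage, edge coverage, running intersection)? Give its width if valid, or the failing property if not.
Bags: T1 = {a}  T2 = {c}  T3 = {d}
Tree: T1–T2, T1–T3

No — vertex b appears in no bag.

A tree decomposition must satisfy three properties: every vertex lies in some bag; for every edge, both endpoints lie together in some bag; and for every vertex, the bags containing it form a connected subtree. Here vertex b appears in no bag, so the decomposition is invalid.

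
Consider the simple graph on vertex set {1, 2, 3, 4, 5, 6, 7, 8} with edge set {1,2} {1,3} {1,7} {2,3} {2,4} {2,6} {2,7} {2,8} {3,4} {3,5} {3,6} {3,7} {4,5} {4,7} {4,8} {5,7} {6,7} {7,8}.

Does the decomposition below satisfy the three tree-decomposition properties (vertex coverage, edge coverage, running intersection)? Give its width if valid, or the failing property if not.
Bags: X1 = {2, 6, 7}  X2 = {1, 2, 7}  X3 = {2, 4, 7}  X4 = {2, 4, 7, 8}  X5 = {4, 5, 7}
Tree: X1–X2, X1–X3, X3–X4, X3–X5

A tree decomposition must satisfy three properties: every vertex lies in some bag; for every edge, both endpoints lie together in some bag; and for every vertex, the bags containing it form a connected subtree. Here vertex 3 appears in no bag, so the decomposition is invalid.

No — vertex 3 appears in no bag.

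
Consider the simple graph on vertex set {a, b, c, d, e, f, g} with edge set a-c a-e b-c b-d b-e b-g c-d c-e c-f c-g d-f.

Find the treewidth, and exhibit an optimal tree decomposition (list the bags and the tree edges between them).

Treewidth 2.
One such decomposition:
Bags: B1 = {b, c, g}  B2 = {b, c, d}  B3 = {c, d, f}  B4 = {b, c, e}  B5 = {a, c, e}
Tree: B1–B2, B2–B3, B2–B4, B4–B5

Each bag holds 3 vertices, so the decomposition has width 2, which upper-bounds the treewidth. Conversely, {a, c, e} is a clique of size 3, and the vertices of any clique must share a bag in every tree decomposition; so some bag has ≥ 3 vertices and tw(G) ≥ 2. Combining the bounds, tw(G) = 2.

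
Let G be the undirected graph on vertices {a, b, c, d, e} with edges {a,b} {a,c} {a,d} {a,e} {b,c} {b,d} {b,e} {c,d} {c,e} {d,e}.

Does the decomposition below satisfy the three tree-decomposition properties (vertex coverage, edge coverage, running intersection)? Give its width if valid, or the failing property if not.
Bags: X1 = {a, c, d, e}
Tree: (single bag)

No — vertex b appears in no bag.

A tree decomposition must satisfy three properties: every vertex lies in some bag; for every edge, both endpoints lie together in some bag; and for every vertex, the bags containing it form a connected subtree. Here vertex b appears in no bag, so the decomposition is invalid.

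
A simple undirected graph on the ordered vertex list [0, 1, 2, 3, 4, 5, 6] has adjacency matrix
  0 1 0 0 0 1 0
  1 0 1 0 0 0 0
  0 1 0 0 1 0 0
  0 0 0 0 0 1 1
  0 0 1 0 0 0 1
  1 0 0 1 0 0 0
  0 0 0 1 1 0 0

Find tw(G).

2

A width-2 tree decomposition is:
Bags: B1 = {3, 4, 6}  B2 = {3, 4, 5}  B3 = {0, 4, 5}  B4 = {0, 1, 4}  B5 = {1, 2, 4}
Tree: B1–B2, B2–B3, B3–B4, B4–B5
The largest bag has 3 vertices, giving width 2; this decomposition certifies tw(G) ≤ 2. Since 4–6–3–5–0–1–2–4 is a cycle in G, G is not acyclic. Forests are exactly the graphs of treewidth ≤ 1, so tw(G) ≥ 2. Hence tw(G) = 2 exactly.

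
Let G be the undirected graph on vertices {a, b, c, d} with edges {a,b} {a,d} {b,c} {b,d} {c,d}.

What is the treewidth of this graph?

A width-2 tree decomposition is:
Bags: B1 = {a, b, d}  B2 = {b, c, d}
Tree: B1–B2
Each bag holds 3 vertices, so the decomposition has width 2, which upper-bounds the treewidth. Conversely, {b, c, d} is a clique of size 3, and the vertices of any clique must share a bag in every tree decomposition; so some bag has ≥ 3 vertices and tw(G) ≥ 2. Combining the bounds, tw(G) = 2.

2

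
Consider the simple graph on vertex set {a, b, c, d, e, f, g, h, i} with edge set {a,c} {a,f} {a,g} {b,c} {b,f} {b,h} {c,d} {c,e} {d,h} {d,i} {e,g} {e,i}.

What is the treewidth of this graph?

3

A width-3 tree decomposition is:
Bags: B1 = {a, e, f, g}  B2 = {a, c, e, f}  B3 = {b, c, e, f}  B4 = {b, c, e, i}  B5 = {b, c, d, i}  B6 = {b, d, h, i}
Tree: B1–B2, B2–B3, B3–B4, B4–B5, B5–B6
Each bag holds 4 vertices, so the decomposition has width 3, which upper-bounds the treewidth. For the lower bound: the 4 vertex sets {a,f,g}, {e}, {c}, {b,d,h,i} are disjoint, each induces a connected subgraph, and every pair is joined by at least one edge of G. Contracting each set to a single vertex therefore yields K_{4} as a minor, and since treewidth is minor-monotone, tw(G) ≥ tw(K_{4}) = 3. Therefore the treewidth is 3.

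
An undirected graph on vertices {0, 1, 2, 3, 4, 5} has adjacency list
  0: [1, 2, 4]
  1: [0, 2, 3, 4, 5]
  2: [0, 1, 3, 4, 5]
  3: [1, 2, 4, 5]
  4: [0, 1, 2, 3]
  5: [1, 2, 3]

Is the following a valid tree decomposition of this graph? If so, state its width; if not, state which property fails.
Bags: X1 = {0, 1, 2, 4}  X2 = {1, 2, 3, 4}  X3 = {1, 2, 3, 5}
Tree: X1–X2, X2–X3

Every vertex of G appears in some bag (union = {0, 1, 2, 3, 4, 5}); every edge is covered by a bag; and for each vertex v the set of bags containing v is connected in the bag tree. The decomposition is therefore valid. The largest bag has 4 vertices, so the width is 3.

Yes; width 3.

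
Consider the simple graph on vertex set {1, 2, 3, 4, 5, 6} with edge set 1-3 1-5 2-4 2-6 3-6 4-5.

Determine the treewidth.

A width-2 tree decomposition is:
Bags: B1 = {1, 4, 5}  B2 = {1, 2, 4}  B3 = {1, 2, 6}  B4 = {1, 3, 6}
Tree: B1–B2, B2–B3, B3–B4
Each bag holds 3 vertices, so the decomposition has width 2, which upper-bounds the treewidth. Since 1–5–4–2–6–3–1 is a cycle in G, G is not acyclic. Forests are exactly the graphs of treewidth ≤ 1, so tw(G) ≥ 2. Combining the bounds, tw(G) = 2.

2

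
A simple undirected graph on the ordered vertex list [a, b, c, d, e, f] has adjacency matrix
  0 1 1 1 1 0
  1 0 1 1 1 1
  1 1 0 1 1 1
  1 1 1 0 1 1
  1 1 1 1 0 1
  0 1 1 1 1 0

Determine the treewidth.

A width-4 tree decomposition is:
Bags: B1 = {a, b, c, d, e}  B2 = {b, c, d, e, f}
Tree: B1–B2
Each bag holds 5 vertices, so the decomposition has width 4, which upper-bounds the treewidth. For the lower bound, the 5 vertices {b, c, d, e, f} are pairwise adjacent, and any tree decomposition puts a clique entirely inside one bag — forcing width ≥ 4. Combining the bounds, tw(G) = 4.

4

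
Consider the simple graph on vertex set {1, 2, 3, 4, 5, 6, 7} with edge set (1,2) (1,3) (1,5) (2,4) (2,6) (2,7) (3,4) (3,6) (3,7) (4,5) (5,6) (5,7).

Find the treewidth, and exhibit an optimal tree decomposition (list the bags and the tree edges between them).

Treewidth 3.
Bags: B1 = {2, 3, 5, 7}  B2 = {2, 3, 4, 5}  B3 = {1, 2, 3, 5}  B4 = {2, 3, 5, 6}
Tree: B1–B2, B2–B3, B3–B4

Each bag holds 4 vertices, so the decomposition has width 3, which upper-bounds the treewidth. For the lower bound: the 4 vertex sets {5,7}, {2,4}, {3}, {1} are disjoint, each induces a connected subgraph, and every pair is joined by at least one edge of G. Contracting each set to a single vertex therefore yields K_{4} as a minor, and since treewidth is minor-monotone, tw(G) ≥ tw(K_{4}) = 3. Combining the bounds, tw(G) = 3.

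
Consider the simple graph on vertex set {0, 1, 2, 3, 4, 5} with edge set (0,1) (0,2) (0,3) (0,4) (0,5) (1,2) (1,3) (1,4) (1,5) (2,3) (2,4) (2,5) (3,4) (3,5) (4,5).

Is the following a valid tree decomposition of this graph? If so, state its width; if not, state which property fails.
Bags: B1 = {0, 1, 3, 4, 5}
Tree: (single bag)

No — vertex 2 appears in no bag.

A tree decomposition must satisfy three properties: every vertex lies in some bag; for every edge, both endpoints lie together in some bag; and for every vertex, the bags containing it form a connected subtree. Here vertex 2 appears in no bag, so the decomposition is invalid.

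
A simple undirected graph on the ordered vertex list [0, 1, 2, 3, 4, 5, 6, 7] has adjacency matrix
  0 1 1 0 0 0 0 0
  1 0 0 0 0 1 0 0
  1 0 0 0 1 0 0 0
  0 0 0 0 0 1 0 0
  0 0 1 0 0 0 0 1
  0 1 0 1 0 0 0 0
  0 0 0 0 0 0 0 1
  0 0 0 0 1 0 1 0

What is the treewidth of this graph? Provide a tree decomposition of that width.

Each bag holds 2 vertices, so the decomposition has width 1, which upper-bounds the treewidth. G has an edge, so its treewidth is at least 1. Hence tw(G) = 1 exactly.

Treewidth 1.
Bags: B1 = {3, 5}  B2 = {1, 5}  B3 = {0, 1}  B4 = {0, 2}  B5 = {2, 4}  B6 = {4, 7}  B7 = {6, 7}
Tree: B1–B2, B2–B3, B3–B4, B4–B5, B5–B6, B6–B7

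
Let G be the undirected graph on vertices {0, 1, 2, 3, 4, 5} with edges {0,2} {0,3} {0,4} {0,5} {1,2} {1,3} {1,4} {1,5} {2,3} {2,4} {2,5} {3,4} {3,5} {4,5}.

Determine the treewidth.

4

A width-4 tree decomposition is:
Bags: B1 = {1, 2, 3, 4, 5}  B2 = {0, 2, 3, 4, 5}
Tree: B1–B2
The largest bag has 5 vertices, giving width 4; this decomposition certifies tw(G) ≤ 4. On the other hand G contains the 5-clique {0, 2, 3, 4, 5}. A clique must lie in a single bag of any decomposition, so no decomposition can have width below 4. Therefore the treewidth is 4.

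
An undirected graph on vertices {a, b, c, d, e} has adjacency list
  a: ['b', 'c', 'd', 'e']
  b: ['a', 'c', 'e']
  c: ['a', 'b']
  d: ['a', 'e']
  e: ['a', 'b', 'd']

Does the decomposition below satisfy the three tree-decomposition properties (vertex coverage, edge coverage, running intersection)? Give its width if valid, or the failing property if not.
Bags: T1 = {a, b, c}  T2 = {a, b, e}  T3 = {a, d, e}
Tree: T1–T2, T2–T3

Yes; width 2.

Every vertex of G appears in some bag (union = {a, b, c, d, e}); every edge is covered by a bag; and for each vertex v the set of bags containing v is connected in the bag tree. The decomposition is therefore valid. The largest bag has 3 vertices, so the width is 2.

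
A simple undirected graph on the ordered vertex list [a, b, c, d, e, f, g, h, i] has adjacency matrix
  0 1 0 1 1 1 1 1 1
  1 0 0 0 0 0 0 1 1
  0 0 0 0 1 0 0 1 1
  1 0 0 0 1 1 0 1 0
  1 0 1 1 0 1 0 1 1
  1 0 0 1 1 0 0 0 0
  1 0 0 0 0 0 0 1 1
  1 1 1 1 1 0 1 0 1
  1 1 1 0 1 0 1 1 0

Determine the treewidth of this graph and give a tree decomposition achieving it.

Treewidth 3.
One such decomposition:
Bags: B1 = {a, e, h, i}  B2 = {c, e, h, i}  B3 = {a, d, e, h}  B4 = {a, b, h, i}  B5 = {a, d, e, f}  B6 = {a, g, h, i}
Tree: B1–B2, B1–B3, B1–B4, B3–B5, B1–B6

The largest bag has 4 vertices, giving width 3; this decomposition certifies tw(G) ≤ 3. Conversely, {a, d, e, h} is a clique of size 4, and the vertices of any clique must share a bag in every tree decomposition; so some bag has ≥ 4 vertices and tw(G) ≥ 3. Therefore the treewidth is 3.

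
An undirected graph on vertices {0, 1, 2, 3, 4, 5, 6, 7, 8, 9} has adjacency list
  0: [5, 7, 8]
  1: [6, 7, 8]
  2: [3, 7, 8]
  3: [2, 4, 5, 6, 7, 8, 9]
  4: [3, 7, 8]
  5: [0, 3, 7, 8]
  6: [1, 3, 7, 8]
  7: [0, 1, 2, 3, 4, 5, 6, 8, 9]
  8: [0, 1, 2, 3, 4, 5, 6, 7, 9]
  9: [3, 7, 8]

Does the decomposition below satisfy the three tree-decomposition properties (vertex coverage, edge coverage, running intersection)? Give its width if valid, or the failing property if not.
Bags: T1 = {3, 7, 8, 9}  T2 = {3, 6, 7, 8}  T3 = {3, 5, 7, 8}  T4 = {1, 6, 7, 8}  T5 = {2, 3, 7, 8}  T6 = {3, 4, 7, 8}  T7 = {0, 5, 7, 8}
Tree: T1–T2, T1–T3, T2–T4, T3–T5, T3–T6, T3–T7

Yes; width 3.

Vertex coverage: the bags together contain {0, 1, 2, 3, 4, 5, 6, 7, 8, 9}, the full vertex set. Edge coverage: each edge of G has both endpoints in at least one bag. Running intersection: for every vertex, the bags containing it form a connected subtree. All three properties hold, so this is a valid tree decomposition of width max|bag| − 1 = 3, and hence tw(G) ≤ 3.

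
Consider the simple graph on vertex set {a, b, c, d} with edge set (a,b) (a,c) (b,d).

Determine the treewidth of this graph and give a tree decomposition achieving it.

The largest bag has 2 vertices, giving width 1; this decomposition certifies tw(G) ≤ 1. Since G has at least one edge (e.g. d–b), it is not an edgeless graph, so tw(G) ≥ 1. Hence tw(G) = 1 exactly.

Treewidth 1.
Bags: B1 = {b, d}  B2 = {a, b}  B3 = {a, c}
Tree: B1–B2, B2–B3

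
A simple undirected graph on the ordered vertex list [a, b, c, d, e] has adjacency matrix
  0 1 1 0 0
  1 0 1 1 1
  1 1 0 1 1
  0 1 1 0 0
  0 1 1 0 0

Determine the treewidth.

2

A width-2 tree decomposition is:
Bags: B1 = {b, c, d}  B2 = {b, c, e}  B3 = {a, b, c}
Tree: B1–B2, B1–B3
Every bag has size at most 3, so the width is 3 − 1 = 2 and tw(G) ≤ 2. For the lower bound, the 3 vertices {b, c, d} are pairwise adjacent, and any tree decomposition puts a clique entirely inside one bag — forcing width ≥ 2. The upper and lower bounds meet at 2, so that is the treewidth.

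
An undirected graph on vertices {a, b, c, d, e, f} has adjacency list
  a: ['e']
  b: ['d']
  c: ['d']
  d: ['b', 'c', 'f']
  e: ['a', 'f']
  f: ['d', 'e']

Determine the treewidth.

A width-1 tree decomposition is:
Bags: B1 = {a, e}  B2 = {e, f}  B3 = {d, f}  B4 = {c, d}  B5 = {b, d}
Tree: B1–B2, B2–B3, B3–B4, B3–B5
Every bag has size at most 2, so the width is 2 − 1 = 1 and tw(G) ≤ 1. G has an edge, so its treewidth is at least 1. Therefore the treewidth is 1.

1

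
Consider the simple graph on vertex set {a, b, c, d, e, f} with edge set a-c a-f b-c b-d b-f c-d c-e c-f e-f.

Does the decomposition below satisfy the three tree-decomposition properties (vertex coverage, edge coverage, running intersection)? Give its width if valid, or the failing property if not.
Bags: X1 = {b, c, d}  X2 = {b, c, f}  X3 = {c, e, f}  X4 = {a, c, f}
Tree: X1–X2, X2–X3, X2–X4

Yes; width 2.

Checking the three conditions: (i) the bags cover all of {a, b, c, d, e, f}; (ii) for each edge, some bag contains both endpoints; (iii) the bags containing any fixed vertex form a subtree. All hold, so the decomposition is valid with width 3 − 1 = 2.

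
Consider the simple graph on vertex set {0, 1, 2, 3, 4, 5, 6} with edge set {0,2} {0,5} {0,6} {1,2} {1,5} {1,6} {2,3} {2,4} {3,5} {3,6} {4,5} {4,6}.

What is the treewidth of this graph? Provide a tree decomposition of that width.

The largest bag has 4 vertices, giving width 3; this decomposition certifies tw(G) ≤ 3. For the lower bound: the 4 vertex sets {0,5}, {2,3}, {6}, {4} are disjoint, each induces a connected subgraph, and every pair is joined by at least one edge of G. Contracting each set to a single vertex therefore yields K_{4} as a minor, and since treewidth is minor-monotone, tw(G) ≥ tw(K_{4}) = 3. Therefore the treewidth is 3.

Treewidth 3.
One optimal decomposition is:
Bags: B1 = {0, 2, 5, 6}  B2 = {2, 3, 5, 6}  B3 = {2, 4, 5, 6}  B4 = {1, 2, 5, 6}
Tree: B1–B2, B2–B3, B3–B4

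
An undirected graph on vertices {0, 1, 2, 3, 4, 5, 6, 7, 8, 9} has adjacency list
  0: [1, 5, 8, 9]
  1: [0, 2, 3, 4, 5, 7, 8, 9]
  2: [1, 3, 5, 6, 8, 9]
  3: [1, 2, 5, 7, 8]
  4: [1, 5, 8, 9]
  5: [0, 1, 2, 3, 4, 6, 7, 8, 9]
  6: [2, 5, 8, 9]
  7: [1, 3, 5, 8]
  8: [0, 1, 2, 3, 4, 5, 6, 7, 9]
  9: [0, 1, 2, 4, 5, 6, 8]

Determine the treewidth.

4

A width-4 tree decomposition is:
Bags: B1 = {1, 2, 3, 5, 8}  B2 = {1, 3, 5, 7, 8}  B3 = {1, 2, 5, 8, 9}  B4 = {1, 4, 5, 8, 9}  B5 = {2, 5, 6, 8, 9}  B6 = {0, 1, 5, 8, 9}
Tree: B1–B2, B1–B3, B3–B4, B3–B5, B4–B6
Every bag has size at most 5, so the width is 5 − 1 = 4 and tw(G) ≤ 4. Conversely, {0, 1, 5, 8, 9} is a clique of size 5, and the vertices of any clique must share a bag in every tree decomposition; so some bag has ≥ 5 vertices and tw(G) ≥ 4. Combining the bounds, tw(G) = 4.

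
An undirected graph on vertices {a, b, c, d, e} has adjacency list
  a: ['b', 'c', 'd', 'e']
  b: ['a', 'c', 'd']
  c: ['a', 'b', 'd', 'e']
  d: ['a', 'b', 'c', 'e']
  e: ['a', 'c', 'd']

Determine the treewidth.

A width-3 tree decomposition is:
Bags: B1 = {a, c, d, e}  B2 = {a, b, c, d}
Tree: B1–B2
Each bag holds 4 vertices, so the decomposition has width 3, which upper-bounds the treewidth. Conversely, {a, c, d, e} is a clique of size 4, and the vertices of any clique must share a bag in every tree decomposition; so some bag has ≥ 4 vertices and tw(G) ≥ 3. Therefore the treewidth is 3.

3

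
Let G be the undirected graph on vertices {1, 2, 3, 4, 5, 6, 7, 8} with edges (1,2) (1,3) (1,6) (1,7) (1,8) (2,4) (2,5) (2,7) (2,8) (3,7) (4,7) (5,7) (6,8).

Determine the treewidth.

A width-2 tree decomposition is:
Bags: B1 = {1, 2, 7}  B2 = {1, 2, 8}  B3 = {2, 5, 7}  B4 = {1, 6, 8}  B5 = {1, 3, 7}  B6 = {2, 4, 7}
Tree: B1–B2, B1–B3, B2–B4, B1–B5, B1–B6
The largest bag has 3 vertices, giving width 2; this decomposition certifies tw(G) ≤ 2. For the lower bound, the 3 vertices {1, 2, 8} are pairwise adjacent, and any tree decomposition puts a clique entirely inside one bag — forcing width ≥ 2. The upper and lower bounds meet at 2, so that is the treewidth.

2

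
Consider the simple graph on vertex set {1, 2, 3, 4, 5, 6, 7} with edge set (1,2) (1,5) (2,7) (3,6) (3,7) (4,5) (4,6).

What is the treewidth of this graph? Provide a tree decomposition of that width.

Treewidth 2.
One such decomposition:
Bags: B1 = {1, 4, 5}  B2 = {1, 4, 6}  B3 = {1, 3, 6}  B4 = {1, 3, 7}  B5 = {1, 2, 7}
Tree: B1–B2, B2–B3, B3–B4, B4–B5

Every bag has size at most 3, so the width is 3 − 1 = 2 and tw(G) ≤ 2. The edges 1–5–4–6–3–7–2–1 form a cycle, so G is not a tree and its treewidth is at least 2. Combining the bounds, tw(G) = 2.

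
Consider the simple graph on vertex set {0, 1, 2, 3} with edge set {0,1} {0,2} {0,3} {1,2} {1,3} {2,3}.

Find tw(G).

3

A width-3 tree decomposition is:
Bags: B1 = {0, 1, 2, 3}
Tree: (single bag)
With just one bag of size 4, the width is 4 − 1 = 3, so tw(G) ≤ 3. On the other hand G contains the 4-clique {0, 1, 2, 3}. A clique must lie in a single bag of any decomposition, so no decomposition can have width below 3. The upper and lower bounds meet at 3, so that is the treewidth.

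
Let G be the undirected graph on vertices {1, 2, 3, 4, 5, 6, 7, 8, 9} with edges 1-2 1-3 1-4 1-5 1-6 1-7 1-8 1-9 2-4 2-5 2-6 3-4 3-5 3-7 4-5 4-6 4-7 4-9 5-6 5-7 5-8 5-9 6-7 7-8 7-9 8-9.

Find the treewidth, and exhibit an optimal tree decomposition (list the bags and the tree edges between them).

The largest bag has 5 vertices, giving width 4; this decomposition certifies tw(G) ≤ 4. Conversely, {1, 5, 7, 8, 9} is a clique of size 5, and the vertices of any clique must share a bag in every tree decomposition; so some bag has ≥ 5 vertices and tw(G) ≥ 4. Hence tw(G) = 4 exactly.

Treewidth 4.
One such decomposition:
Bags: B1 = {1, 4, 5, 7, 9}  B2 = {1, 4, 5, 6, 7}  B3 = {1, 3, 4, 5, 7}  B4 = {1, 2, 4, 5, 6}  B5 = {1, 5, 7, 8, 9}
Tree: B1–B2, B1–B3, B2–B4, B1–B5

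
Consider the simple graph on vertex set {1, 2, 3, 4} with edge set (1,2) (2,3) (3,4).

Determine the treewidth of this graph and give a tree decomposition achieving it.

The largest bag has 2 vertices, giving width 1; this decomposition certifies tw(G) ≤ 1. Since G has at least one edge (e.g. 3–2), it is not an edgeless graph, so tw(G) ≥ 1. Hence tw(G) = 1 exactly.

Treewidth 1.
Bags: B1 = {2, 3}  B2 = {3, 4}  B3 = {1, 2}
Tree: B1–B2, B1–B3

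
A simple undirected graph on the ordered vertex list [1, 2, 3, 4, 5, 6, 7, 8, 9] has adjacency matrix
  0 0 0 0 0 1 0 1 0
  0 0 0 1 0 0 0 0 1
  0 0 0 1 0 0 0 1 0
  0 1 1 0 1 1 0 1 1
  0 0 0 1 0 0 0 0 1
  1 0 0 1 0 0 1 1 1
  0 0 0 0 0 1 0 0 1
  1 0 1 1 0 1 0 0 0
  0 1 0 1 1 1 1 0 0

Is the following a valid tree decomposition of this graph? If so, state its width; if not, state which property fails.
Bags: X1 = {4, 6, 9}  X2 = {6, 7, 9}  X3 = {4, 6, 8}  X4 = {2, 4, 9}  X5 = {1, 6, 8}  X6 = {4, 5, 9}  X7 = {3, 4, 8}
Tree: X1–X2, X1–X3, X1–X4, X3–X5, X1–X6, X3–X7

Yes; width 2.

Checking the three conditions: (i) the bags cover all of {1, 2, 3, 4, 5, 6, 7, 8, 9}; (ii) for each edge, some bag contains both endpoints; (iii) the bags containing any fixed vertex form a subtree. All hold, so the decomposition is valid with width 3 − 1 = 2.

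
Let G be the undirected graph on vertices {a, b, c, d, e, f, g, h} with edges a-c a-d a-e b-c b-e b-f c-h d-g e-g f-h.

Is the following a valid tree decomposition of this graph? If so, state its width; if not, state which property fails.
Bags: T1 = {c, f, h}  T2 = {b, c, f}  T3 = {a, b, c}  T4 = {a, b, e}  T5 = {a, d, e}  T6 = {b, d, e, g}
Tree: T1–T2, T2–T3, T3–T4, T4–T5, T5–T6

No — bags containing vertex b are not connected in the tree.

A tree decomposition must satisfy three properties: every vertex lies in some bag; for every edge, both endpoints lie together in some bag; and for every vertex, the bags containing it form a connected subtree. Here bags containing vertex b are not connected in the tree, so the decomposition is invalid.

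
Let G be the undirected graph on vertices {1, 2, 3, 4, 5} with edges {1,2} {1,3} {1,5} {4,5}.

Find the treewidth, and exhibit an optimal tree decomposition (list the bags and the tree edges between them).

The largest bag has 2 vertices, giving width 1; this decomposition certifies tw(G) ≤ 1. Any graph with an edge has treewidth ≥ 1, and G has the edge 2–1. The upper and lower bounds meet at 1, so that is the treewidth.

Treewidth 1.
One such decomposition:
Bags: B1 = {1, 2}  B2 = {1, 5}  B3 = {4, 5}  B4 = {1, 3}
Tree: B1–B2, B2–B3, B1–B4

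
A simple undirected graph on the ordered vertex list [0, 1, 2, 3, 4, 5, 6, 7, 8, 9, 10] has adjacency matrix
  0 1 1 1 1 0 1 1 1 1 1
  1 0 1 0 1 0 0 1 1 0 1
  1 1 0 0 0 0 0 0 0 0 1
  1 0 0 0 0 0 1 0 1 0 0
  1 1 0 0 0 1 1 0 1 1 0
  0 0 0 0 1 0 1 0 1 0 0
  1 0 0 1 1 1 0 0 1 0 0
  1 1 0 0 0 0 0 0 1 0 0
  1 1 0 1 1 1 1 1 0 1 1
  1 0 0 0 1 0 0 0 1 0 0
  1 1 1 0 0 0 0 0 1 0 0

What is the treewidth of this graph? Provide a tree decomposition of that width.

The largest bag has 4 vertices, giving width 3; this decomposition certifies tw(G) ≤ 3. Conversely, {0, 1, 8, 10} is a clique of size 4, and the vertices of any clique must share a bag in every tree decomposition; so some bag has ≥ 4 vertices and tw(G) ≥ 3. Combining the bounds, tw(G) = 3.

Treewidth 3.
One optimal decomposition is:
Bags: B1 = {0, 1, 4, 8}  B2 = {0, 4, 6, 8}  B3 = {0, 3, 6, 8}  B4 = {0, 4, 8, 9}  B5 = {0, 1, 8, 10}  B6 = {0, 1, 2, 10}  B7 = {4, 5, 6, 8}  B8 = {0, 1, 7, 8}
Tree: B1–B2, B2–B3, B1–B4, B1–B5, B5–B6, B2–B7, B1–B8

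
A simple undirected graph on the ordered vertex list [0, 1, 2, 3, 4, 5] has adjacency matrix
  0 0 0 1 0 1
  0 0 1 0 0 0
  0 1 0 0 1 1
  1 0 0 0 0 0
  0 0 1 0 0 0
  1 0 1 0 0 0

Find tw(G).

1

A width-1 tree decomposition is:
Bags: B1 = {1, 2}  B2 = {2, 5}  B3 = {0, 5}  B4 = {0, 3}  B5 = {2, 4}
Tree: B1–B2, B2–B3, B3–B4, B1–B5
Every bag has size at most 2, so the width is 2 − 1 = 1 and tw(G) ≤ 1. Any graph with an edge has treewidth ≥ 1, and G has the edge 2–1. Hence tw(G) = 1 exactly.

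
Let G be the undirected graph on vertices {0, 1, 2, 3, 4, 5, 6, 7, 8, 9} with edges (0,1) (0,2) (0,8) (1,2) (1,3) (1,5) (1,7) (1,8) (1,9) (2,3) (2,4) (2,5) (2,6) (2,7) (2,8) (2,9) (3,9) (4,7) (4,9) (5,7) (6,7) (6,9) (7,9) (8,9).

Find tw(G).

3

A width-3 tree decomposition is:
Bags: B1 = {2, 4, 7, 9}  B2 = {2, 6, 7, 9}  B3 = {1, 2, 7, 9}  B4 = {1, 2, 3, 9}  B5 = {1, 2, 8, 9}  B6 = {0, 1, 2, 8}  B7 = {1, 2, 5, 7}
Tree: B1–B2, B1–B3, B3–B4, B4–B5, B5–B6, B3–B7
Every bag has size at most 4, so the width is 4 − 1 = 3 and tw(G) ≤ 3. On the other hand G contains the 4-clique {0, 1, 2, 8}. A clique must lie in a single bag of any decomposition, so no decomposition can have width below 3. Therefore the treewidth is 3.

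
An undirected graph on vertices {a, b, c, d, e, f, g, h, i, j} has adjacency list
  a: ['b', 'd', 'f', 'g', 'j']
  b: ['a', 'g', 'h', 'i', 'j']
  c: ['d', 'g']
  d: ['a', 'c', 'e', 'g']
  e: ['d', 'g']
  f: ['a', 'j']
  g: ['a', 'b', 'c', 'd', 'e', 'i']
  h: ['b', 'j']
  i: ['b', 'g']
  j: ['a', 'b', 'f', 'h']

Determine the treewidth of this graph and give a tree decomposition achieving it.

The largest bag has 3 vertices, giving width 2; this decomposition certifies tw(G) ≤ 2. Conversely, {d, e, g} is a clique of size 3, and the vertices of any clique must share a bag in every tree decomposition; so some bag has ≥ 3 vertices and tw(G) ≥ 2. Hence tw(G) = 2 exactly.

Treewidth 2.
Bags: B1 = {a, b, g}  B2 = {a, d, g}  B3 = {a, b, j}  B4 = {a, f, j}  B5 = {d, e, g}  B6 = {c, d, g}  B7 = {b, h, j}  B8 = {b, g, i}
Tree: B1–B2, B1–B3, B3–B4, B2–B5, B2–B6, B3–B7, B1–B8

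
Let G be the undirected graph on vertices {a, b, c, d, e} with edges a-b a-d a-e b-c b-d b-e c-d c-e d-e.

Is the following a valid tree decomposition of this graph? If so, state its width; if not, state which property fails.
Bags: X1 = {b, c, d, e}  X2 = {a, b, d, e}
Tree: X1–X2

Vertex coverage: the bags together contain {a, b, c, d, e}, the full vertex set. Edge coverage: each edge of G has both endpoints in at least one bag. Running intersection: for every vertex, the bags containing it form a connected subtree. All three properties hold, so this is a valid tree decomposition of width max|bag| − 1 = 3, and hence tw(G) ≤ 3.

Yes; width 3.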